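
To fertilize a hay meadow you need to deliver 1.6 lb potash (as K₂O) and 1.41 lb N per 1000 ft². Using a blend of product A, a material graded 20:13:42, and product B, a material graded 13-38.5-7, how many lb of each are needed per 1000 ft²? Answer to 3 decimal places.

2.692 lb product A, 6.704 lb product B

Let a = lb of product A, b = lb of product B (per 1000 ft²).
K₂O: 0.42·a + 0.07·b = 1.6
N: 0.2·a + 0.13·b = 1.41
Eliminate b: (row1) − 0.07/0.13·(row2) → 0.312308·a = 0.840769, so a = 2.69212.
Then b = (1.41 − 0.2·2.69212) / 0.13 = 6.70443.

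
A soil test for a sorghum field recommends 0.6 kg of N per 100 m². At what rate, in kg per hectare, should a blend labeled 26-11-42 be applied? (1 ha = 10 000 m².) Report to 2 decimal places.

Product per 100 m² = 0.6 / 26% = 2.30769 kg.
Convert to per hectare: 2.30769 × 100 = 230.769 kg.

230.77 kg of product per hectare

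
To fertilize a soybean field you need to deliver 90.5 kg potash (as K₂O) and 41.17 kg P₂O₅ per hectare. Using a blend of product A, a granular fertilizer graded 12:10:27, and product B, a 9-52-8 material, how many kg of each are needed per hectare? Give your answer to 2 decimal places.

Per-hectare balance (a = product A, b = product B):
K₂O: 0.27·a + 0.08·b = 90.5
P₂O₅: 0.1·a + 0.52·b = 41.17
Solving simultaneously: a = 330.562, b = 15.6035.

330.56 kg product A, 15.60 kg product B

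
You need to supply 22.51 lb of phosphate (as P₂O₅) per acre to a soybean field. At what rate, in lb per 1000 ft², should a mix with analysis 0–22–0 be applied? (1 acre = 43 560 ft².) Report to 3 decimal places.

Product per acre = 22.51 / 22% = 102.318 lb.
Convert to per 1000 ft²: 102.318 × 0.0229568 = 2.3489 lb.

2.349 lb of product per thousand sq ft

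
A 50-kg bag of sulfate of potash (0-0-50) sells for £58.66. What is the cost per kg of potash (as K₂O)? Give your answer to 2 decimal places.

K₂O in bag = 50 × 50% = 25 kg.
Cost per kg K₂O = £58.66 / 25 = £2.3464.

£2.35 per kg K₂O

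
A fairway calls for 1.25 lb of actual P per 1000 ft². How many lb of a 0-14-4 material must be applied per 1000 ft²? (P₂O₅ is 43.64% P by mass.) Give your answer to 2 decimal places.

As P₂O₅: 1.25 / 0.4364 = 2.86434 lb per 1000 ft².
Product per 1000 ft² = 2.86434 / 14% = 20.4596 lb.

20.46 lb of product per thousand sq ft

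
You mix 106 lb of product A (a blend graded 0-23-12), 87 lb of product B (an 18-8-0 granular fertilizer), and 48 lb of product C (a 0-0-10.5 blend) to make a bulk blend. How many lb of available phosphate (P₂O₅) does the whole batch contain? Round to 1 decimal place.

P₂O₅ mass = 23%×106 + 8%×87 + 0%×48 = 31.34 lb.

31.3 lb P₂O₅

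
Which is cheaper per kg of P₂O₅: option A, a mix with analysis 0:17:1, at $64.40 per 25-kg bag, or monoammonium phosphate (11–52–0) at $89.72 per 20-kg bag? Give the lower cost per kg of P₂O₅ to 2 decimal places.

option A: P₂O₅ per bag = 25 × 17% = 4.25 kg; cost = 64.40 / 4.25 = $15.1529/kg P₂O₅.
monoammonium phosphate: P₂O₅ per bag = 20 × 52% = 10.4 kg; cost = 89.72 / 10.4 = $8.6269/kg P₂O₅.
monoammonium phosphate is cheaper.

$8.63 per kg P₂O₅ (monoammonium phosphate)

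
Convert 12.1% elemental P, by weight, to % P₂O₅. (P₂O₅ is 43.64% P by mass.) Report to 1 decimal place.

%P₂O₅ = 12.1 / 0.4364 = 27.7269%.

27.7% P₂O₅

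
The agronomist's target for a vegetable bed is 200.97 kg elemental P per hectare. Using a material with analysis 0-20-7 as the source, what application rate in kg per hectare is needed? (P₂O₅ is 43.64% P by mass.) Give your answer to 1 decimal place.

As P₂O₅: 200.97 / 0.4364 = 460.518 kg per hectare.
Product per hectare = 460.518 / 20% = 2302.59 kg.

2302.6 kg of product per hectare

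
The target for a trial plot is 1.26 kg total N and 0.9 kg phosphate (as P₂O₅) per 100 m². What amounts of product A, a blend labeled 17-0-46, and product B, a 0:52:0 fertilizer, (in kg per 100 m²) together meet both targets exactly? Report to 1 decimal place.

Let a = kg of product A, b = kg of product B (per 100 m²).
N: 0.17·a + 0·b = 1.26
P₂O₅: 0·a + 0.52·b = 0.9
Solving simultaneously: a = 7.41176, b = 1.73077.

7.4 kg product A, 1.7 kg product B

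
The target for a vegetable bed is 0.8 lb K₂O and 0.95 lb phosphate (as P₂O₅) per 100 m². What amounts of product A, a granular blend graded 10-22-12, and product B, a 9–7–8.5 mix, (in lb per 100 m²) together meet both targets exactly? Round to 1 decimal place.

2.4 lb product A, 6.0 lb product B

Per-100 m² balance (a = product A, b = product B):
K₂O: 0.12·a + 0.085·b = 0.8
P₂O₅: 0.22·a + 0.07·b = 0.95
From row1: a = (0.8 − 0.085·b) / 0.12.
Into row2: 0.22·(0.8 − 0.085·b)/0.12 + 0.07·b = 0.95 → b = 6.01942, a = 2.40291.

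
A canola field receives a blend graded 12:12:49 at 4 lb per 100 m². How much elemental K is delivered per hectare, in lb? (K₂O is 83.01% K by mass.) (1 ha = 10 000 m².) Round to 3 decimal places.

162.700 lb K per hectare

K₂O per 100 m² = 4 × 49% = 1.96 lb.
Elemental K = 1.96 × 0.8301 = 1.627 lb per 100 m².
Convert to per hectare: 1.627 × 100 = 162.6996 lb.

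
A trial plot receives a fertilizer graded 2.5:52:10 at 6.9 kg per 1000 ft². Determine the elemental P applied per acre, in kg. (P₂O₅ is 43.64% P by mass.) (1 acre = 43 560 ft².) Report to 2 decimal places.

68.21 kg P per acre

P₂O₅ per 1000 ft² = 6.9 × 52% = 3.588 kg.
Elemental P = 3.588 × 0.4364 = 1.5658 kg per 1000 ft².
Convert to per acre: 1.5658 × 43.56 = 68.2064 kg.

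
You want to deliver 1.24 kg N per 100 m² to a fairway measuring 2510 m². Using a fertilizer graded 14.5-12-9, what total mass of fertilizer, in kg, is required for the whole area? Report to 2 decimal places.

214.65 kg

Product per 100 m² = 1.24 / 14.5% = 8.55172 kg.
Total product = 8.55172 × 2510 / 100 = 214.648 kg.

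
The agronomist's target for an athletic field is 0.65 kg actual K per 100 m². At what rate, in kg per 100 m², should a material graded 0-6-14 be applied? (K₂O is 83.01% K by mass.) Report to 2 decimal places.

5.59 kg of product per hundred sq m

As K₂O: 0.65 / 0.8301 = 0.783038 kg per 100 m².
Product per 100 m² = 0.783038 / 14% = 5.59313 kg.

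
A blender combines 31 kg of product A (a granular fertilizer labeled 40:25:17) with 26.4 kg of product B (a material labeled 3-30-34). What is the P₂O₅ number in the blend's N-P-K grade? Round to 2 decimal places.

Total mass = 31 + 26.4 = 57.4 kg.
P₂O₅ mass = 25%×31 + 30%×26.4 = 15.67 kg.
% P₂O₅ = 15.67 / 57.4 = 27.2997%.

27.30% P₂O₅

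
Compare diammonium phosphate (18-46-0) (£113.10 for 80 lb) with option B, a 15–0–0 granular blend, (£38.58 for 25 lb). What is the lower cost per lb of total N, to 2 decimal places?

diammonium phosphate: N per bag = 80 × 18% = 14.4 lb; cost = 113.10 / 14.4 = £7.8542/lb N.
option B: N per bag = 25 × 15% = 3.75 lb; cost = 38.58 / 3.75 = £10.2880/lb N.
diammonium phosphate is cheaper.

£7.85 per lb N (diammonium phosphate)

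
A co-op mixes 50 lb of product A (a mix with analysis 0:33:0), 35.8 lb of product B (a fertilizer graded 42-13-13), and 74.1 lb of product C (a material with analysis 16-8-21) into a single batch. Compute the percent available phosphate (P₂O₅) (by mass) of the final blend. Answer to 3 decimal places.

Total mass = 50 + 35.8 + 74.1 = 159.9 lb.
P₂O₅ mass = 33%×50 + 13%×35.8 + 8%×74.1 = 27.082 lb.
% P₂O₅ = 27.082 / 159.9 = 16.9368%.

16.937% P₂O₅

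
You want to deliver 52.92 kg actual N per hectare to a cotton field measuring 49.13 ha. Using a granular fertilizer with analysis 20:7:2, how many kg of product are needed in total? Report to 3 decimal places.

12999.798 kg

Product per hectare = 52.92 / 20% = 264.6 kg.
Total product = 264.6 × 49.13 = 12999.798 kg.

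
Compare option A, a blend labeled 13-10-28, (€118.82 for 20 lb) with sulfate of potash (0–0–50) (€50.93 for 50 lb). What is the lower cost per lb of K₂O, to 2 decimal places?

€2.04 per lb K₂O (sulfate of potash)

option A: K₂O per bag = 20 × 28% = 5.6 lb; cost = 118.82 / 5.6 = €21.2179/lb K₂O.
sulfate of potash: K₂O per bag = 50 × 50% = 25 lb; cost = 50.93 / 25 = €2.0372/lb K₂O.
sulfate of potash is cheaper.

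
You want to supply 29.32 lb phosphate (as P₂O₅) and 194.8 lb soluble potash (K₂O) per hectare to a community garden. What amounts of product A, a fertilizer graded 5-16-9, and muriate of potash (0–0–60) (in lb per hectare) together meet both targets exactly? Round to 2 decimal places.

Let a = lb of product A, b = lb of muriate of potash (per hectare).
P₂O₅: 0.16·a + 0·b = 29.32
K₂O: 0.09·a + 0.6·b = 194.8
Eliminate a: (row1) − 0.16/0.09·(row2) → -1.06667·b = -316.991, so b = 297.179.
Back-substitute: a = (29.32 − 0·297.179) / 0.16 = 183.25.

183.25 lb product A, 297.18 lb muriate of potash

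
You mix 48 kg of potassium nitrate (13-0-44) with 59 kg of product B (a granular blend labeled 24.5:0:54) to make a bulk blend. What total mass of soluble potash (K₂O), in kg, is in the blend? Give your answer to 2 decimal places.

52.98 kg K₂O

K₂O mass = 44%×48 + 54%×59 = 52.98 kg.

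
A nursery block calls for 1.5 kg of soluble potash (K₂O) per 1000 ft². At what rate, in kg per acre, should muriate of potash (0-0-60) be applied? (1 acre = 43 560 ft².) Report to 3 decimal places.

108.900 kg of product per acre

Product per 1000 ft² = 1.5 / 60% = 2.5 kg.
Convert to per acre: 2.5 × 43.56 = 108.9 kg.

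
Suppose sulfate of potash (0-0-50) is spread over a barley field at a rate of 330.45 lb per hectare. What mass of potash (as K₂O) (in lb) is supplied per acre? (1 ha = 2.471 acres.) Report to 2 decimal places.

K₂O per hectare = 330.45 × 50% = 165.225 lb.
Convert to per acre: 165.225 × 0.404694 = 66.8656 lb.

66.87 lb K₂O per acre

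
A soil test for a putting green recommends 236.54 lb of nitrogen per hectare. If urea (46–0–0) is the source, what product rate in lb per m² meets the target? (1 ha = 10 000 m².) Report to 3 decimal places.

0.051 lb of product per sq m

Product per hectare = 236.54 / 46% = 514.217 lb.
Convert to per m²: 514.217 × 0.0001 = 0.0514217 lb.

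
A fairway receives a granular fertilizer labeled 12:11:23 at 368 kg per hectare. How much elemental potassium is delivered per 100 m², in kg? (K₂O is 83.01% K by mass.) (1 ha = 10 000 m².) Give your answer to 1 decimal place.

0.7 kg K per hundred sq m

K₂O per hectare = 368 × 23% = 84.64 kg.
Elemental K = 84.64 × 0.8301 = 70.2597 kg per hectare.
Convert to per 100 m²: 70.2597 × 0.01 = 0.702597 kg.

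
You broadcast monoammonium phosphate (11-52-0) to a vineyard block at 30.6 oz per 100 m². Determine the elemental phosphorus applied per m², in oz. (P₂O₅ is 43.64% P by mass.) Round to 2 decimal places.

P₂O₅ per 100 m² = 30.6 × 52% = 15.912 oz.
Elemental P = 15.912 × 0.4364 = 6.944 oz per 100 m².
Convert to per m²: 6.944 × 0.01 = 0.06944 oz.

0.07 oz P per sq m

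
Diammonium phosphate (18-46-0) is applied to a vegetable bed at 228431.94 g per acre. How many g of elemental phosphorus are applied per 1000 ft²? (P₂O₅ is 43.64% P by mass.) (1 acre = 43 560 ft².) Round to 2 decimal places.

1052.72 g P per thousand sq ft

P₂O₅ per acre = 228431.94 × 46% = 105079 g.
Elemental P = 105079 × 0.4364 = 45856.3 g per acre.
Convert to per 1000 ft²: 45856.3 × 0.0229568 = 1052.717 g.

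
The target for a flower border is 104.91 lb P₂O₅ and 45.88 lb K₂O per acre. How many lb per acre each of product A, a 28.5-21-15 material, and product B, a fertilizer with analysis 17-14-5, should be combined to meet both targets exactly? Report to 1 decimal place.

112.2 lb product A, 581.1 lb product B

Let a = lb of product A, b = lb of product B (per acre).
P₂O₅: 0.21·a + 0.14·b = 104.91
K₂O: 0.15·a + 0.05·b = 45.88
From row1: a = (104.91 − 0.14·b) / 0.21.
Into row2: 0.15·(104.91 − 0.14·b)/0.21 + 0.05·b = 45.88 → b = 581.114, a = 112.162.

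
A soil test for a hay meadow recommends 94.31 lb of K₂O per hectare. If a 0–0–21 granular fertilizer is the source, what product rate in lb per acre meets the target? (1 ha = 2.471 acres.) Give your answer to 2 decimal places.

181.75 lb of product per acre

Product per hectare = 94.31 / 21% = 449.095 lb.
Convert to per acre: 449.095 × 0.404694 = 181.746 lb.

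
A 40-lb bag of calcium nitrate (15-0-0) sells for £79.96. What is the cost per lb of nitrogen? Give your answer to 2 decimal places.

£13.33 per lb N

N in bag = 40 × 15% = 6 lb.
Cost per lb N = £79.96 / 6 = £13.3267.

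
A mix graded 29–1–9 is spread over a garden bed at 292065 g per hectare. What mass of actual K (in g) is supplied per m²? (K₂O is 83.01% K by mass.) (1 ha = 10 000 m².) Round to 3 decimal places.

K₂O per hectare = 292065 × 9% = 26285.8 g.
Elemental K = 26285.8 × 0.8301 = 21819.9 g per hectare.
Convert to per m²: 21819.9 × 0.0001 = 2.18199 g.

2.182 g K per sq m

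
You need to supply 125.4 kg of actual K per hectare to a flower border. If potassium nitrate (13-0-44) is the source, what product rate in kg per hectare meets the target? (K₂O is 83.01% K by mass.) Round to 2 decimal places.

As K₂O: 125.4 / 0.8301 = 151.066 kg per hectare.
Product per hectare = 151.066 / 44% = 343.332 kg.

343.33 kg of product per hectare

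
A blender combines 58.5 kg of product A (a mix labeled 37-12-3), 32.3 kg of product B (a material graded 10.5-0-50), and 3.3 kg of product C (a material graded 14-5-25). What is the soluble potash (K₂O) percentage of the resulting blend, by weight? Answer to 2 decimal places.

19.90% K₂O

Total mass = 58.5 + 32.3 + 3.3 = 94.1 kg.
K₂O mass = 3%×58.5 + 50%×32.3 + 25%×3.3 = 18.73 kg.
% K₂O = 18.73 / 94.1 = 19.9044%.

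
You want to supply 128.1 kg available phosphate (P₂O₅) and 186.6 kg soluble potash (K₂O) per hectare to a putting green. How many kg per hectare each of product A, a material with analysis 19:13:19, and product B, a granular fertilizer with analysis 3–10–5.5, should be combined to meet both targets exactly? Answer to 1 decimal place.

980.1 kg product A, 6.8 kg product B

With a, b = kg per hectare of product A and product B:
P₂O₅: 0.13·a + 0.1·b = 128.1
K₂O: 0.19·a + 0.055·b = 186.6
Solving simultaneously: a = 980.127, b = 6.83544.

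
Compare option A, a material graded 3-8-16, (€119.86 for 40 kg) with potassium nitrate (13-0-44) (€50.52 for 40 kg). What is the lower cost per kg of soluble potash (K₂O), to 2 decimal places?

option A: K₂O per bag = 40 × 16% = 6.4 kg; cost = 119.86 / 6.4 = €18.7281/kg K₂O.
potassium nitrate: K₂O per bag = 40 × 44% = 17.6 kg; cost = 50.52 / 17.6 = €2.8705/kg K₂O.
potassium nitrate is cheaper.

€2.87 per kg K₂O (potassium nitrate)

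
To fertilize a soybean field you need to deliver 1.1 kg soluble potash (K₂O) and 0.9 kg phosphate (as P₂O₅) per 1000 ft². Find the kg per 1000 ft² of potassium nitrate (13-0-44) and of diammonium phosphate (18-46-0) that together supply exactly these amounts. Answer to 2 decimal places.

Per-1000 ft² balance (a = potassium nitrate, b = diammonium phosphate):
K₂O: 0.44·a + 0·b = 1.1
P₂O₅: 0·a + 0.46·b = 0.9
Solving simultaneously: a = 2.5, b = 1.95652.

2.50 kg potassium nitrate, 1.96 kg diammonium phosphate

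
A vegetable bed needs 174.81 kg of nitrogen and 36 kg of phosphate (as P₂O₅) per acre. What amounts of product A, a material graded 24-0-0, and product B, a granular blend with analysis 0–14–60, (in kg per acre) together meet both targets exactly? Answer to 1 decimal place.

728.4 kg product A, 257.1 kg product B

Per-acre balance (a = product A, b = product B):
N: 0.24·a + 0·b = 174.81
P₂O₅: 0·a + 0.14·b = 36
Solving simultaneously: a = 728.375, b = 257.143.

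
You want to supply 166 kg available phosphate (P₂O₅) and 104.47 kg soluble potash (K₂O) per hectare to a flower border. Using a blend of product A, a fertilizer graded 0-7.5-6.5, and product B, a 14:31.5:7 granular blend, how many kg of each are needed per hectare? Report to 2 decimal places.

With a, b = kg per hectare of product A and product B:
P₂O₅: 0.075·a + 0.315·b = 166
K₂O: 0.065·a + 0.07·b = 104.47
From row1: a = (166 − 0.315·b) / 0.075.
Into row2: 0.065·(166 − 0.315·b)/0.075 + 0.07·b = 104.47 → b = 194.072, a = 1398.2299.

1398.23 kg product A, 194.07 kg product B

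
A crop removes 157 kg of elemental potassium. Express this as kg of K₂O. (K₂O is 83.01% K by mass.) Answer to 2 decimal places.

K₂O = 157 / 0.8301 = 189.134 kg.

189.13 kg K₂O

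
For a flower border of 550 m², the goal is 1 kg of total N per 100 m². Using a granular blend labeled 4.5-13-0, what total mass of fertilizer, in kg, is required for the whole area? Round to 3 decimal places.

Product per 100 m² = 1 / 4.5% = 22.2222 kg.
Total product = 22.2222 × 550 / 100 = 122.2222 kg.

122.222 kg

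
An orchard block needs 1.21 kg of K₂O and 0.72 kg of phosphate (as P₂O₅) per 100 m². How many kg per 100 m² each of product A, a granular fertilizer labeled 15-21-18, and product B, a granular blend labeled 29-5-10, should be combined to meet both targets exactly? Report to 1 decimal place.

Let a = kg of product A, b = kg of product B (per 100 m²).
K₂O: 0.18·a + 0.1·b = 1.21
P₂O₅: 0.21·a + 0.05·b = 0.72
Eliminate a: (row1) − 0.18/0.21·(row2) → 0.0571429·b = 0.592857, so b = 10.375.
Back-substitute: a = (1.21 − 0.1·10.375) / 0.18 = 0.958333.

1.0 kg product A, 10.4 kg product B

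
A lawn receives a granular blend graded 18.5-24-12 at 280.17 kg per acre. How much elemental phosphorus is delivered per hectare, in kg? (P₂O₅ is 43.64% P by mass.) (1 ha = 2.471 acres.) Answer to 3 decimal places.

72.509 kg P per hectare

P₂O₅ per acre = 280.17 × 24% = 67.2408 kg.
Elemental P = 67.2408 × 0.4364 = 29.3439 kg per acre.
Convert to per hectare: 29.3439 × 2.471 = 72.5087 kg.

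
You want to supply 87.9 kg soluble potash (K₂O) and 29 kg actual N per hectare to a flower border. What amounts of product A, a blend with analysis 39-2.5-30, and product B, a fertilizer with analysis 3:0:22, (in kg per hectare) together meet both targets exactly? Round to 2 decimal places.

48.74 kg product A, 333.09 kg product B

Per-hectare balance (a = product A, b = product B):
K₂O: 0.3·a + 0.22·b = 87.9
N: 0.39·a + 0.03·b = 29
Eliminate a: (row1) − 0.3/0.39·(row2) → 0.196923·b = 65.5923, so b = 333.086.
Back-substitute: a = (87.9 − 0.22·333.086) / 0.3 = 48.737.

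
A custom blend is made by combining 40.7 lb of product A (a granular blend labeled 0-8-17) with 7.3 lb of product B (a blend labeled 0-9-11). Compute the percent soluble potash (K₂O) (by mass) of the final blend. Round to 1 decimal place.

16.1% K₂O

Total mass = 40.7 + 7.3 = 48 lb.
K₂O mass = 17%×40.7 + 11%×7.3 = 7.722 lb.
% K₂O = 7.722 / 48 = 16.0875%.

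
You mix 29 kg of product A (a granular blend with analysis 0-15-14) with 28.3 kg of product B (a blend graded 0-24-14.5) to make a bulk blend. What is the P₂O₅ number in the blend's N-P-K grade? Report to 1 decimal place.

19.4% P₂O₅

Total mass = 29 + 28.3 = 57.3 kg.
P₂O₅ mass = 15%×29 + 24%×28.3 = 11.142 kg.
% P₂O₅ = 11.142 / 57.3 = 19.445%.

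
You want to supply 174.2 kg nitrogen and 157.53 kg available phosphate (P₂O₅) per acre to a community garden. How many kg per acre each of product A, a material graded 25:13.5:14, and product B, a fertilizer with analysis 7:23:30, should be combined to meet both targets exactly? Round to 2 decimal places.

604.35 kg product A, 330.19 kg product B

Let a = kg of product A, b = kg of product B (per acre).
N: 0.25·a + 0.07·b = 174.2
P₂O₅: 0.135·a + 0.23·b = 157.53
Solving simultaneously: a = 604.348, b = 330.187.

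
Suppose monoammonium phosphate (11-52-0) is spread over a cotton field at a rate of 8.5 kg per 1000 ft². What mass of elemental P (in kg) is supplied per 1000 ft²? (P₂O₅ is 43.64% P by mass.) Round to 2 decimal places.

P₂O₅ per 1000 ft² = 8.5 × 52% = 4.42 kg.
Elemental P = 4.42 × 0.4364 = 1.92889 kg per 1000 ft².

1.93 kg P per thousand sq ft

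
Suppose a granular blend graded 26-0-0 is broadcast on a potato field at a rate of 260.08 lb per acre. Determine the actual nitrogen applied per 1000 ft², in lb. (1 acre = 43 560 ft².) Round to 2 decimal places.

1.55 lb N per thousand sq ft

nitrogen per acre = 260.08 × 26% = 67.6208 lb.
Convert to per 1000 ft²: 67.6208 × 0.0229568 = 1.55236 lb.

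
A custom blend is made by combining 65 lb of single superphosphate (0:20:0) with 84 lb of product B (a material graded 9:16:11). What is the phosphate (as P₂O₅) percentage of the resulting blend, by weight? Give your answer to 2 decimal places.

Total mass = 65 + 84 = 149 lb.
P₂O₅ mass = 20%×65 + 16%×84 = 26.44 lb.
% P₂O₅ = 26.44 / 149 = 17.74497%.

17.74% P₂O₅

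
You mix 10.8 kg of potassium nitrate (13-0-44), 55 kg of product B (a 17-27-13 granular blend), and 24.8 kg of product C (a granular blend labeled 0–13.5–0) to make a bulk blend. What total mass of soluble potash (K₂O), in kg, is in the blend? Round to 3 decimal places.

K₂O mass = 44%×10.8 + 13%×55 + 0%×24.8 = 11.902 kg.

11.902 kg K₂O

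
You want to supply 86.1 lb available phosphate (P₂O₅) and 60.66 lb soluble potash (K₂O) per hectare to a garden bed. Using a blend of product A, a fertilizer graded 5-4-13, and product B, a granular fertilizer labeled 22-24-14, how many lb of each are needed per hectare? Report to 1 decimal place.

Per-hectare balance (a = product A, b = product B):
P₂O₅: 0.04·a + 0.24·b = 86.1
K₂O: 0.13·a + 0.14·b = 60.66
Eliminate a: (row1) − 0.04/0.13·(row2) → 0.196923·b = 67.4354, so b = 342.445.
Back-substitute: a = (86.1 − 0.24·342.445) / 0.04 = 97.8281.

97.8 lb product A, 342.4 lb product B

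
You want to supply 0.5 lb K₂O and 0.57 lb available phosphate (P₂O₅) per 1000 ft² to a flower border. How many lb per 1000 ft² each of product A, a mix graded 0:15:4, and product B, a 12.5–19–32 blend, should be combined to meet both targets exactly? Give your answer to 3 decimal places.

Let a = lb of product A, b = lb of product B (per 1000 ft²).
K₂O: 0.04·a + 0.32·b = 0.5
P₂O₅: 0.15·a + 0.19·b = 0.57
Solving simultaneously: a = 2.16337, b = 1.29208.

2.163 lb product A, 1.292 lb product B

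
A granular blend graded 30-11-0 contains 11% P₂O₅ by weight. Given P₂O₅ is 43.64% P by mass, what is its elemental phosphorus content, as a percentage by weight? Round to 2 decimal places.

%P = 11 × 0.4364 = 4.8004%.

4.80% P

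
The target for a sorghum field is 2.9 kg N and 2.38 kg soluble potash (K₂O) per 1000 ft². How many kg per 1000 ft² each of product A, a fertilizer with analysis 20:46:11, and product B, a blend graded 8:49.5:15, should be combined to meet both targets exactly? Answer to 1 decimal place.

11.5 kg product A, 7.4 kg product B

Per-1000 ft² balance (a = product A, b = product B):
N: 0.2·a + 0.08·b = 2.9
K₂O: 0.11·a + 0.15·b = 2.38
From row1: a = (2.9 − 0.08·b) / 0.2.
Into row2: 0.11·(2.9 − 0.08·b)/0.2 + 0.15·b = 2.38 → b = 7.40566, a = 11.5377.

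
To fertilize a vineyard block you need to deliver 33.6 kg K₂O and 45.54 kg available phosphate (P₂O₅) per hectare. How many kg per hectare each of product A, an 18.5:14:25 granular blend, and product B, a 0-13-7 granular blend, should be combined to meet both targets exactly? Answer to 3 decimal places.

Per-hectare balance (a = product A, b = product B):
K₂O: 0.25·a + 0.07·b = 33.6
P₂O₅: 0.14·a + 0.13·b = 45.54
Solving simultaneously: a = 51.9912, b = 294.3172.

51.991 kg product A, 294.317 kg product B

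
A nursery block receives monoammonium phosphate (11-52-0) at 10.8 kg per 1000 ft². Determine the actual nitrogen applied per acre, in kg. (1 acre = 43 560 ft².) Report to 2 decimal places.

nitrogen per 1000 ft² = 10.8 × 11% = 1.188 kg.
Convert to per acre: 1.188 × 43.56 = 51.7493 kg.

51.75 kg N per acre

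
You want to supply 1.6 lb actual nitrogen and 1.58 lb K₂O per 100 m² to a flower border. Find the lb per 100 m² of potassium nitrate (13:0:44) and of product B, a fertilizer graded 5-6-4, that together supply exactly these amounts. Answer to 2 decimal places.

Let a = lb of potassium nitrate, b = lb of product B (per 100 m²).
N: 0.13·a + 0.05·b = 1.6
K₂O: 0.44·a + 0.04·b = 1.58
From row1: a = (1.6 − 0.05·b) / 0.13.
Into row2: 0.44·(1.6 − 0.05·b)/0.13 + 0.04·b = 1.58 → b = 29.6786, a = 0.892857.

0.89 lb potassium nitrate, 29.68 lb product B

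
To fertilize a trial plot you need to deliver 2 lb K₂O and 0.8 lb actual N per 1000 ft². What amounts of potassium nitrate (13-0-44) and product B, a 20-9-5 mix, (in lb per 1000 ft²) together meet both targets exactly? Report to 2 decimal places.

Let a = lb of potassium nitrate, b = lb of product B (per 1000 ft²).
K₂O: 0.44·a + 0.05·b = 2
N: 0.13·a + 0.2·b = 0.8
Eliminate a: (row1) − 0.44/0.13·(row2) → -0.626923·b = -0.707692, so b = 1.12883.
Back-substitute: a = (2 − 0.05·1.12883) / 0.44 = 4.41718.

4.42 lb potassium nitrate, 1.13 lb product B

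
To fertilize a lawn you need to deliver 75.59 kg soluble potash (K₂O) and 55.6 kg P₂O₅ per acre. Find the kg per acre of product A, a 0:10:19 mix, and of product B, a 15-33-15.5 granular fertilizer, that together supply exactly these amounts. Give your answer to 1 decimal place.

Let a = kg of product A, b = kg of product B (per acre).
K₂O: 0.19·a + 0.155·b = 75.59
P₂O₅: 0.1·a + 0.33·b = 55.6
From row1: a = (75.59 − 0.155·b) / 0.19.
Into row2: 0.1·(75.59 − 0.155·b)/0.19 + 0.33·b = 55.6 → b = 63.6653, a = 345.905.

345.9 kg product A, 63.7 kg product B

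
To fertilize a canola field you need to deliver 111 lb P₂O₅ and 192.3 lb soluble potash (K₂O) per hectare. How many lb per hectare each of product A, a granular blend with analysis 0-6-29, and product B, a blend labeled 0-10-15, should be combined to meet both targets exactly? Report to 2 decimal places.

129.00 lb product A, 1032.60 lb product B

Let a = lb of product A, b = lb of product B (per hectare).
P₂O₅: 0.06·a + 0.1·b = 111
K₂O: 0.29·a + 0.15·b = 192.3
Eliminate a: (row1) − 0.06/0.29·(row2) → 0.0689655·b = 71.2138, so b = 1032.6.
Back-substitute: a = (111 − 0.1·1032.6) / 0.06 = 129.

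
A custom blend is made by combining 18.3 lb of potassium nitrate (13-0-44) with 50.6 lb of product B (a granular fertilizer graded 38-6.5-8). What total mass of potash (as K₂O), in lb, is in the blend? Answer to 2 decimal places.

12.10 lb K₂O

K₂O mass = 44%×18.3 + 8%×50.6 = 12.1 lb.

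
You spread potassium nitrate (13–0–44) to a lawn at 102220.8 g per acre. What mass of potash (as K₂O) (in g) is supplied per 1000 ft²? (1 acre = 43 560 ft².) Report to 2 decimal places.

1032.53 g K₂O per thousand sq ft

K₂O per acre = 102220.8 × 44% = 44977.2 g.
Convert to per 1000 ft²: 44977.2 × 0.0229568 = 1032.533 g.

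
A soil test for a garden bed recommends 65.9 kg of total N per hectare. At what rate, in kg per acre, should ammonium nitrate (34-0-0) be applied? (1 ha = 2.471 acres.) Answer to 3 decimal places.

78.439 kg of product per acre

Product per hectare = 65.9 / 34% = 193.824 kg.
Convert to per acre: 193.824 × 0.404694 = 78.4393 kg.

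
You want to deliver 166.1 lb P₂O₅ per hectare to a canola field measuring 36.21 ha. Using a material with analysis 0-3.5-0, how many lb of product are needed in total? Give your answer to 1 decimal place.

Product per hectare = 166.1 / 3.5% = 4745.71 lb.
Total product = 4745.71 × 36.21 = 171842.31 lb.

171842.3 lb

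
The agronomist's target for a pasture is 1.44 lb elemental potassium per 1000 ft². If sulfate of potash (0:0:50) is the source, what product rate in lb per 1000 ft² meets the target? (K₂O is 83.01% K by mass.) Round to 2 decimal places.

As K₂O: 1.44 / 0.8301 = 1.73473 lb per 1000 ft².
Product per 1000 ft² = 1.73473 / 50% = 3.46946 lb.

3.47 lb of product per thousand sq ft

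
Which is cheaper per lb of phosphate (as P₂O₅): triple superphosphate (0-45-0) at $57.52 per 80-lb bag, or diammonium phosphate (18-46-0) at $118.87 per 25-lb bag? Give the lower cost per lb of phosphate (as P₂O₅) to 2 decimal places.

$1.60 per lb P₂O₅ (triple superphosphate)

triple superphosphate: P₂O₅ per bag = 80 × 45% = 36 lb; cost = 57.52 / 36 = $1.5978/lb P₂O₅.
diammonium phosphate: P₂O₅ per bag = 25 × 46% = 11.5 lb; cost = 118.87 / 11.5 = $10.3365/lb P₂O₅.
triple superphosphate is cheaper.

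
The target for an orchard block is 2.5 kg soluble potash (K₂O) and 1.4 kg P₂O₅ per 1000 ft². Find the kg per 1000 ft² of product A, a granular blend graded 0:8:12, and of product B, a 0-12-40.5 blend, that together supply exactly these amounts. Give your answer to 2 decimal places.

14.83 kg product A, 1.78 kg product B

Per-1000 ft² balance (a = product A, b = product B):
K₂O: 0.12·a + 0.405·b = 2.5
P₂O₅: 0.08·a + 0.12·b = 1.4
From row1: a = (2.5 − 0.405·b) / 0.12.
Into row2: 0.08·(2.5 − 0.405·b)/0.12 + 0.12·b = 1.4 → b = 1.77778, a = 14.8333.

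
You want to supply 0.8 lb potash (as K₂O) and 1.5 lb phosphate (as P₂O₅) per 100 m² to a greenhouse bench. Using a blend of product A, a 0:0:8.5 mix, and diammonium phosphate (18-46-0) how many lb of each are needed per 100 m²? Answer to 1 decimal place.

Per-100 m² balance (a = product A, b = diammonium phosphate):
K₂O: 0.085·a + 0·b = 0.8
P₂O₅: 0·a + 0.46·b = 1.5
Solving simultaneously: a = 9.41176, b = 3.26087.

9.4 lb product A, 3.3 lb diammonium phosphate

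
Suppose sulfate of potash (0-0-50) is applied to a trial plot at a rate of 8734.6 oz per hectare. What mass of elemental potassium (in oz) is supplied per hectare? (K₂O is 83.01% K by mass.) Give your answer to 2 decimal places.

3625.30 oz K per hectare

K₂O per hectare = 8734.6 × 50% = 4367.3 oz.
Elemental K = 4367.3 × 0.8301 = 3625.296 oz per hectare.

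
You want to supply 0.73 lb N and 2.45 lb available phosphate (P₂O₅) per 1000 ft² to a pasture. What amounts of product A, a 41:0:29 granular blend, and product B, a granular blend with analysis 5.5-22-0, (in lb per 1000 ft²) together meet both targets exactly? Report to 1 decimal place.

Per-1000 ft² balance (a = product A, b = product B):
N: 0.41·a + 0.055·b = 0.73
P₂O₅: 0·a + 0.22·b = 2.45
Solving simultaneously: a = 0.286585, b = 11.1364.

0.3 lb product A, 11.1 lb product B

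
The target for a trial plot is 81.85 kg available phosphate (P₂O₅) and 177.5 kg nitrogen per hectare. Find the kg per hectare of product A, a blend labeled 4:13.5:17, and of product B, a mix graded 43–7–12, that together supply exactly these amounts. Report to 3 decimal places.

Let a = kg of product A, b = kg of product B (per hectare).
P₂O₅: 0.135·a + 0.07·b = 81.85
N: 0.04·a + 0.43·b = 177.5
Eliminate b: (row1) − 0.07/0.43·(row2) → 0.128488·a = 52.9547, so a = 412.1357.
Then b = (177.5 − 0.04·412.1357) / 0.43 = 374.45249.

412.136 kg product A, 374.452 kg product B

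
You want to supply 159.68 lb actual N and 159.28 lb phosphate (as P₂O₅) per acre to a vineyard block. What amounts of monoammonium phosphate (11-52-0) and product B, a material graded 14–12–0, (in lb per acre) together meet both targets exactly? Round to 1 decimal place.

52.6 lb monoammonium phosphate, 1099.2 lb product B

Per-acre balance (a = monoammonium phosphate, b = product B):
N: 0.11·a + 0.14·b = 159.68
P₂O₅: 0.52·a + 0.12·b = 159.28
Solving simultaneously: a = 52.6443, b = 1099.21.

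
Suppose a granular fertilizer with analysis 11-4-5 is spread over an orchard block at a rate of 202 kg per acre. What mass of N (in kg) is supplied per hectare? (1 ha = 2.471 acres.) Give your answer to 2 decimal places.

nitrogen per acre = 202 × 11% = 22.22 kg.
Convert to per hectare: 22.22 × 2.471 = 54.9056 kg.

54.91 kg N per hectare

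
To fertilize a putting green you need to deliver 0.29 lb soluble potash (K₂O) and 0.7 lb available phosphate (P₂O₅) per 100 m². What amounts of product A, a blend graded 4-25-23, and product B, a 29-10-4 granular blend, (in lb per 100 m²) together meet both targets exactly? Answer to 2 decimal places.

Let a = lb of product A, b = lb of product B (per 100 m²).
K₂O: 0.23·a + 0.04·b = 0.29
P₂O₅: 0.25·a + 0.1·b = 0.7
From row1: a = (0.29 − 0.04·b) / 0.23.
Into row2: 0.25·(0.29 − 0.04·b)/0.23 + 0.1·b = 0.7 → b = 6.80769, a = 0.0769231.

0.08 lb product A, 6.81 lb product B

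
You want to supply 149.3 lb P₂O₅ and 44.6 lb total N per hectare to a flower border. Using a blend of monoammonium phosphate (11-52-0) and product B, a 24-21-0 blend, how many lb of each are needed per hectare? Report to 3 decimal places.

260.236 lb monoammonium phosphate, 66.559 lb product B

With a, b = lb per hectare of monoammonium phosphate and product B:
P₂O₅: 0.52·a + 0.21·b = 149.3
N: 0.11·a + 0.24·b = 44.6
Solving simultaneously: a = 260.23599, b = 66.5585.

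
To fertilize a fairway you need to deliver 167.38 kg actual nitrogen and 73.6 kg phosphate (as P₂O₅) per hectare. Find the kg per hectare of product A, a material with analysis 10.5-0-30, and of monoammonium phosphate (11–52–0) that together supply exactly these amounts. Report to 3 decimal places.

1445.817 kg product A, 141.538 kg monoammonium phosphate

Per-hectare balance (a = product A, b = monoammonium phosphate):
N: 0.105·a + 0.11·b = 167.38
P₂O₅: 0·a + 0.52·b = 73.6
Solving simultaneously: a = 1445.8168, b = 141.53846.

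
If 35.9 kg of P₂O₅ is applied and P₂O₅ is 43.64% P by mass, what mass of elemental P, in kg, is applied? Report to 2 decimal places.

15.67 kg P

P = 35.9 × 0.4364 = 15.6668 kg.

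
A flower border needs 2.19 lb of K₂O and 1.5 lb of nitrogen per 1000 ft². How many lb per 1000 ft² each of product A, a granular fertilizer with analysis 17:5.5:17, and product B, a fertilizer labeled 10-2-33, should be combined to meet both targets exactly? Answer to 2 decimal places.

Let a = lb of product A, b = lb of product B (per 1000 ft²).
K₂O: 0.17·a + 0.33·b = 2.19
N: 0.17·a + 0.1·b = 1.5
Eliminate b: (row1) − 0.33/0.1·(row2) → -0.391·a = -2.76, so a = 7.05882.
Then b = (1.5 − 0.17·7.05882) / 0.1 = 3.

7.06 lb product A, 3.00 lb product B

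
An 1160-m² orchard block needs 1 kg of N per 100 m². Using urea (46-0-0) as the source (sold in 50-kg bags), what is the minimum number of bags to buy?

1 bags

Product per 100 m² = 1 / 46% = 2.17391 kg.
Total product = 2.17391 × 1160 / 100 = 25.2174 kg.
Bags = ⌈25.2174 / 50⌉ = 1.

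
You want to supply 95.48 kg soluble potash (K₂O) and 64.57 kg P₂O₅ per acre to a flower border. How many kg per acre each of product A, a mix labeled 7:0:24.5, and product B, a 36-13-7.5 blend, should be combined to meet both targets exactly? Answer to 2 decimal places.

Per-acre balance (a = product A, b = product B):
K₂O: 0.245·a + 0.075·b = 95.48
P₂O₅: 0·a + 0.13·b = 64.57
Solving simultaneously: a = 237.666, b = 496.692.

237.67 kg product A, 496.69 kg product B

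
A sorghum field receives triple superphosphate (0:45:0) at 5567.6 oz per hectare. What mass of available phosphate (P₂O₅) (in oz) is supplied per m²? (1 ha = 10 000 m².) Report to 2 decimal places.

P₂O₅ per hectare = 5567.6 × 45% = 2505.42 oz.
Convert to per m²: 2505.42 × 0.0001 = 0.250542 oz.

0.25 oz P₂O₅ per sq m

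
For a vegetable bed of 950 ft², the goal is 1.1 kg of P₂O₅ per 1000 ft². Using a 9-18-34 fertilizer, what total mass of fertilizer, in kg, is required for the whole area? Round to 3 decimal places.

5.806 kg

Product per 1000 ft² = 1.1 / 18% = 6.11111 kg.
Total product = 6.11111 × 950 / 1000 = 5.80556 kg.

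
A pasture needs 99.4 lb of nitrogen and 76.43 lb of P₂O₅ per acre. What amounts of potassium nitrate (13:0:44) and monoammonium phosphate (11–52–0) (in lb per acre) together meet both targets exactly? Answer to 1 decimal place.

With a, b = lb per acre of potassium nitrate and monoammonium phosphate:
N: 0.13·a + 0.11·b = 99.4
P₂O₅: 0·a + 0.52·b = 76.43
Solving simultaneously: a = 640.247, b = 146.981.

640.2 lb potassium nitrate, 147.0 lb monoammonium phosphate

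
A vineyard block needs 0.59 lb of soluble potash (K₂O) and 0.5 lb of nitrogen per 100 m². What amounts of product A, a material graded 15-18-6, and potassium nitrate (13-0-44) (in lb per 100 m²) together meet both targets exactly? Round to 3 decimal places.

2.462 lb product A, 1.005 lb potassium nitrate

Per-100 m² balance (a = product A, b = potassium nitrate):
K₂O: 0.06·a + 0.44·b = 0.59
N: 0.15·a + 0.13·b = 0.5
Eliminate b: (row1) − 0.44/0.13·(row2) → -0.447692·a = -1.10231, so a = 2.4622.
Then b = (0.5 − 0.15·2.4622) / 0.13 = 1.00515.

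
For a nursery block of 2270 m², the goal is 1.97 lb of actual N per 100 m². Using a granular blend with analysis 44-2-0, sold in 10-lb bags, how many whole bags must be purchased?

Product per 100 m² = 1.97 / 44% = 4.47727 lb.
Total product = 4.47727 × 2270 / 100 = 101.634 lb.
Bags = ⌈101.634 / 10⌉ = 11.

11 bags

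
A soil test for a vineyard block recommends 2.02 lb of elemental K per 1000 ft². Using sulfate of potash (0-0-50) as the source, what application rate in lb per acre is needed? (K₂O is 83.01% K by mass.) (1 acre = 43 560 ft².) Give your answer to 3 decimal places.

212.001 lb of product per acre

As K₂O: 2.02 / 0.8301 = 2.43344 lb per 1000 ft².
Product per 1000 ft² = 2.43344 / 50% = 4.86688 lb.
Convert to per acre: 4.86688 × 43.56 = 212.0014 lb.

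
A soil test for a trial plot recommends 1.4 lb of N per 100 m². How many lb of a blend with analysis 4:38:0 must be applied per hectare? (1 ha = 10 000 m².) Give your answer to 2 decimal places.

Product per 100 m² = 1.4 / 4% = 35 lb.
Convert to per hectare: 35 × 100 = 3500 lb.

3500.00 lb of product per hectare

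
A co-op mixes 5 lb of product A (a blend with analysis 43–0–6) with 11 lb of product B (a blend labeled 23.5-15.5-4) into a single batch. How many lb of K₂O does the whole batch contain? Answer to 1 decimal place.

0.7 lb K₂O

K₂O mass = 6%×5 + 4%×11 = 0.74 lb.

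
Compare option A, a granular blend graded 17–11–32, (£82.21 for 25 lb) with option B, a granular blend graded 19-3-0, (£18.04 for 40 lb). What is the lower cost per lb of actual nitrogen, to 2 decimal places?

£2.37 per lb N (option B)

option A: N per bag = 25 × 17% = 4.25 lb; cost = 82.21 / 4.25 = £19.3435/lb N.
option B: N per bag = 40 × 19% = 7.6 lb; cost = 18.04 / 7.6 = £2.3737/lb N.
option B is cheaper.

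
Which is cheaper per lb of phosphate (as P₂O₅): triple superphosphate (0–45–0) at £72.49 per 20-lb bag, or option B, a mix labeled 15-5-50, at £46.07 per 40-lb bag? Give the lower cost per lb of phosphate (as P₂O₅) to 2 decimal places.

£8.05 per lb P₂O₅ (triple superphosphate)

triple superphosphate: P₂O₅ per bag = 20 × 45% = 9 lb; cost = 72.49 / 9 = £8.0544/lb P₂O₅.
option B: P₂O₅ per bag = 40 × 5% = 2 lb; cost = 46.07 / 2 = £23.0350/lb P₂O₅.
triple superphosphate is cheaper.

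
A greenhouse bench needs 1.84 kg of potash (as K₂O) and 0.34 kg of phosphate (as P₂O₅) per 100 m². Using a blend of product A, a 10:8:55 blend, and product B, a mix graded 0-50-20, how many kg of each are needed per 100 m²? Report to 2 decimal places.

Per-100 m² balance (a = product A, b = product B):
K₂O: 0.55·a + 0.2·b = 1.84
P₂O₅: 0.08·a + 0.5·b = 0.34
From row1: a = (1.84 − 0.2·b) / 0.55.
Into row2: 0.08·(1.84 − 0.2·b)/0.55 + 0.5·b = 0.34 → b = 0.153668, a = 3.28958.

3.29 kg product A, 0.15 kg product B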